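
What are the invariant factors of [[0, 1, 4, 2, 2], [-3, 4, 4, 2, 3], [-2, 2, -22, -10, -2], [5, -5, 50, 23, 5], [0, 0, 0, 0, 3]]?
The Jordan structure of A has elementary divisors (x + 2), (x - 1), (x - 3)^3. Arranging the block sizes at each eigenvalue in decreasing order and taking row products gives the invariant factors.

Invariant factors (smallest first, each dividing the next): (x - 3)^3(x - 1)(x + 2).

Check: the last factor (x - 3)^3(x - 1)(x + 2) is the minimal polynomial, and the product (x - 3)^3(x - 1)(x + 2) is the characteristic polynomial.

(x - 3)^3(x - 1)(x + 2)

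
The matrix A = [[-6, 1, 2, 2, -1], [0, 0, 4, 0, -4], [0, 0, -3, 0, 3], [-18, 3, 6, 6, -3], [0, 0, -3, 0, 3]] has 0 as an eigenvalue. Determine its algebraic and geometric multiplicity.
The characteristic polynomial is x^5, so the factor x appears with exponent 5: the algebraic multiplicity is 5.

rank(A) = 2, so the eigenspace has dimension 5 - 2 = 3: the geometric multiplicity is 3.

Since 3 < 5, A is not diagonalizable.

algebraic multiplicity 5, geometric multiplicity 3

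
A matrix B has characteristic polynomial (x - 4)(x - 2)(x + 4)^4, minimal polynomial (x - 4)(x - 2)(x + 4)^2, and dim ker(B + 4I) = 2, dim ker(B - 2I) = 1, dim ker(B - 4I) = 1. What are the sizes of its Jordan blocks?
λ = -4: algebraic multiplicity 4 (exponent in χ_B), largest block size 2 (exponent in m_B), 2 blocks (geometric multiplicity). These force block sizes [2, 2].
λ = 2: algebraic multiplicity 1 (exponent in χ_B), largest block size 1 (exponent in m_B), 1 block (geometric multiplicity). This forces block sizes [1].
λ = 4: algebraic multiplicity 1 (exponent in χ_B), largest block size 1 (exponent in m_B), 1 block (geometric multiplicity). This forces block sizes [1].

Jordan blocks: (-4, 2), (-4, 2), (2, 1), (4, 1)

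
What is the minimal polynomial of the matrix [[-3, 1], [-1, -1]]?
m_A(x) = (x + 2)^2

The characteristic polynomial factors as (x + 2)^2. The minimal polynomial is ∏(x - λ)^{k_λ} where k_λ is the size of the largest Jordan block at λ.

For λ = -2: rank(A + 2I) = 1, and the largest Jordan block has size 2 (the smallest k with rank((A + 2I)^k) = rank((A + 2I)^(k+1))).

So m_A(x) = (x + 2)^2.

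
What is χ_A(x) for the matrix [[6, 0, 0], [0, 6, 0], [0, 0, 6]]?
χ_A(x) = (x - 6)^3

xI - A = [[x - 6, 0, 0], [0, x - 6, 0], [0, 0, x - 6]].

Expanding det(xI - A) along the first row:
det(xI - A) = + (x - 6)·det([[x - 6, 0], [0, x - 6]]) - (0)·det([[0, 0], [0, x - 6]]) + (0)·det([[0, x - 6], [0, 0]]).

Evaluating gives χ_A(x) = x^3 - 18x^2 + 108x - 216 = (x - 6)^3.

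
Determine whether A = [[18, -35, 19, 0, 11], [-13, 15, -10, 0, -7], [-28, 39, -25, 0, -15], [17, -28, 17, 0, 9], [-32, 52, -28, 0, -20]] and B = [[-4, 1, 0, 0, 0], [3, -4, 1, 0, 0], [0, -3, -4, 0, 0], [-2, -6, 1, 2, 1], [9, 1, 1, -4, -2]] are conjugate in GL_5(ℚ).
Two matrices over a field are similar if and only if they have the same invariant factors.

Both A and B have characteristic polynomial x^2(x + 4)^3 and minimal polynomial x^2(x + 4)^3. Computing further, both have invariant factors x^2(x + 4)^3. Hence A and B are similar.

Yes.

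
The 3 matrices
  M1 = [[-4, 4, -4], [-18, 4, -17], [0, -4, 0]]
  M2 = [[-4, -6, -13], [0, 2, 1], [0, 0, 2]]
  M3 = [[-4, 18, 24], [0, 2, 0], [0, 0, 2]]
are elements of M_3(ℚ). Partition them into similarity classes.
2 classes: {M1, M2}, {M3}

Characteristic polynomials: χ_{M1} = (x - 2)^2(x + 4), χ_{M2} = (x - 2)^2(x + 4), χ_{M3} = (x - 2)^2(x + 4).

{M1, M2}: invariant factors (x - 2)^2(x + 4).

{M3}: invariant factors x - 2, (x - 2)(x + 4).

Matrices are similar if and only if their invariant-factor lists agree; the partition into similarity classes is {M1, M2}, {M3}.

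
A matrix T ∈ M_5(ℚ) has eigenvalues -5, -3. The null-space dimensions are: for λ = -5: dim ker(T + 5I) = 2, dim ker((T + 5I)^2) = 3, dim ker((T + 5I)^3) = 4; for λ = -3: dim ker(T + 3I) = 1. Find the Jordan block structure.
λ = -5: successive nullity increments [2, 1, 1] count blocks of size ≥ k; block sizes are [3, 1].
λ = -3: successive nullity increments [1] count blocks of size ≥ k; block sizes are [1].

Jordan blocks: (-5, 3), (-5, 1), (-3, 1)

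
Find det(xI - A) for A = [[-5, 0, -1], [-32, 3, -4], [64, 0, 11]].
xI - A = [[x + 5, 0, 1], [32, x - 3, 4], [-64, 0, x - 11]].

Expanding det(xI - A) along the first row:
det(xI - A) = + (x + 5)·det([[x - 3, 4], [0, x - 11]]) - (0)·det([[32, 4], [-64, x - 11]]) + (1)·det([[32, x - 3], [-64, 0]]).

Evaluating gives χ_A(x) = x^3 - 9x^2 + 27x - 27 = (x - 3)^3.

χ_A(x) = (x - 3)^3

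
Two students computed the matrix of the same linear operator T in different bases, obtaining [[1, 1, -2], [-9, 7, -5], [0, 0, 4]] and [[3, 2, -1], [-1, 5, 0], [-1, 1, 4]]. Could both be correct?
Yes.

Two matrices over a field are similar if and only if they have the same invariant factors.

Both A and B have characteristic polynomial (x - 4)^3 and minimal polynomial (x - 4)^3. Computing further, both have invariant factors (x - 4)^3. Hence A and B are similar.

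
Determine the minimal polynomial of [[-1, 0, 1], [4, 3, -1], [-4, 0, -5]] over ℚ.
The characteristic polynomial factors as (x - 3)(x + 3)^2. The minimal polynomial is ∏(x - λ)^{k_λ} where k_λ is the size of the largest Jordan block at λ.

For λ = -3: rank(A + 3I) = 2, and the largest Jordan block has size 2 (the smallest k with rank((A + 3I)^k) = rank((A + 3I)^(k+1))).
For λ = 3: rank(A - 3I) = 2, and the largest Jordan block has size 1 (the smallest k with rank((A - 3I)^k) = rank((A - 3I)^(k+1))).

So m_A(x) = (x - 3)(x + 3)^2.

m_A(x) = (x - 3)(x + 3)^2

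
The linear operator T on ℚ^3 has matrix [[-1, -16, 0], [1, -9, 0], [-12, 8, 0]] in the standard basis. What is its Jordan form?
J = [[-5, 1, 0], [0, -5, 0], [0, 0, 0]]

The characteristic polynomial is det(xI - A) = x(x + 5)^2, so the eigenvalues are -5 (algebraic multiplicity 2), 0 (algebraic multiplicity 1).

For λ = -5: rank(A + 5I) = 2, rank((A + 5I)^2) = 1. The eigenspace has dimension 3 - 2 = 1, so there is 1 Jordan block; the rank sequence gives block sizes [2].

For λ = 0: algebraic multiplicity 1 gives one 1×1 block.

Assembling the blocks gives the Jordan form J above.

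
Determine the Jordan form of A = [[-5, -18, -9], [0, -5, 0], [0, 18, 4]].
The characteristic polynomial is det(xI - A) = (x - 4)(x + 5)^2, so the eigenvalues are -5 (algebraic multiplicity 2), 4 (algebraic multiplicity 1).

For λ = -5: rank(A + 5I) = 1. The eigenspace has dimension 3 - 1 = 2, so there are 2 Jordan blocks; the rank sequence gives block sizes [1, 1].

For λ = 4: algebraic multiplicity 1 gives one 1×1 block.

Assembling the blocks gives the Jordan form J above.

J = [[-5, 0, 0], [0, -5, 0], [0, 0, 4]]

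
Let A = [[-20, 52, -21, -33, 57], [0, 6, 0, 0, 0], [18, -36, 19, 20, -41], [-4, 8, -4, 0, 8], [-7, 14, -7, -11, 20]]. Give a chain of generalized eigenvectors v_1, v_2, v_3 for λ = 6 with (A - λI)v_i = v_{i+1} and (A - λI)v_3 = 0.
We seek v_1 ∈ ker((A - 6I)^3) \ ker((A - 6I)^2), then set v_{i+1} = (A - 6I) v_i.

One such chain is v_1 = [[-6, 0, 4, -1, -2]]^T, v_2 = [[-9, 0, 6, -2, -3]]^T, v_3 = [[3, 0, -1, 0, 1]]^T. Check: (A - 6I) v_3 = [[0, 0, 0, 0, 0]]^T = 0.

v_1 = [[-6, 0, 4, -1, -2]]^T, v_2 = [[-9, 0, 6, -2, -3]]^T, v_3 = [[3, 0, -1, 0, 1]]^T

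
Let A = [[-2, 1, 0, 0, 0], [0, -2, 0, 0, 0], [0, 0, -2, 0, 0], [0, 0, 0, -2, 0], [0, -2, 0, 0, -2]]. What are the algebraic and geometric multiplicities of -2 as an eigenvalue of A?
The characteristic polynomial is (x + 2)^5, so the factor x + 2 appears with exponent 5: the algebraic multiplicity is 5.

rank(A + 2I) = 1, so the eigenspace has dimension 5 - 1 = 4: the geometric multiplicity is 4.

Since 4 < 5, A is not diagonalizable.

algebraic multiplicity 5, geometric multiplicity 4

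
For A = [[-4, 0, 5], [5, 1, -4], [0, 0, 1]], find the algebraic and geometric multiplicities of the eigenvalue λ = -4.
algebraic multiplicity 1, geometric multiplicity 1

The characteristic polynomial is (x - 1)^2(x + 4), so the factor x + 4 appears with exponent 1: the algebraic multiplicity is 1.

rank(A + 4I) = 2, so the eigenspace has dimension 3 - 2 = 1: the geometric multiplicity is 1.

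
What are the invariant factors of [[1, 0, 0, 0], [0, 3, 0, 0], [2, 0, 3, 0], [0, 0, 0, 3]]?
x - 3, x - 3, (x - 3)(x - 1)

The Jordan structure of A has elementary divisors (x - 1), (x - 3), (x - 3), (x - 3). Arranging the block sizes at each eigenvalue in decreasing order and taking row products gives the invariant factors.

Invariant factors (smallest first, each dividing the next): x - 3, x - 3, (x - 3)(x - 1).

Check: the last factor (x - 3)(x - 1) is the minimal polynomial, and the product (x - 3)^3(x - 1) is the characteristic polynomial.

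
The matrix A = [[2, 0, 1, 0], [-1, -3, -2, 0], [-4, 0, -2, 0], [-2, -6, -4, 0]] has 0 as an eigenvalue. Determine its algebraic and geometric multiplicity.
algebraic multiplicity 3, geometric multiplicity 2

The characteristic polynomial is x^3(x + 3), so the factor x appears with exponent 3: the algebraic multiplicity is 3.

rank(A) = 2, so the eigenspace has dimension 4 - 2 = 2: the geometric multiplicity is 2.

Since 2 < 3, A is not diagonalizable.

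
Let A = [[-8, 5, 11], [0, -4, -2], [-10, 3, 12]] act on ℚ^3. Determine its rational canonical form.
R = [[0, 0, -4], [1, 0, -4], [0, 1, 0]]

The invariant factors of A (the non-unit diagonal entries of the Smith normal form of xI - A over ℚ[x]) are x^3 + 4x + 4, each dividing the next. The characteristic polynomial is their product, x^3 + 4x + 4.

The rational canonical form is the block-diagonal matrix of companion matrices C(f_i):
R = [[0, 0, -4], [1, 0, -4], [0, 1, 0]].

Note the characteristic polynomial does not split into linear factors over ℚ, so A has no Jordan form over ℚ; the rational canonical form exists over any field.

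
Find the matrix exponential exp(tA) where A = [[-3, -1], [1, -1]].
A has Jordan form J = [[-2, 1], [0, -2]] with A = PJP^{-1}, so e^{tA} = P e^{tJ} P^{-1}.

For a Jordan block J_k(λ), e^{tJ_k(λ)} = e^{λt} · (I + tN + t^2 N^2/2! + ... + t^{k-1} N^{k-1}/(k-1)!) where N is the nilpotent superdiagonal part.

Assembling the blocks and conjugating back gives the entries of e^{tA} as shown above.

e^{tA} = [[(1 - t)*e^{-2*t}, -t*e^{-2*t}], [t*e^{-2*t}, (t + 1)*e^{-2*t}]]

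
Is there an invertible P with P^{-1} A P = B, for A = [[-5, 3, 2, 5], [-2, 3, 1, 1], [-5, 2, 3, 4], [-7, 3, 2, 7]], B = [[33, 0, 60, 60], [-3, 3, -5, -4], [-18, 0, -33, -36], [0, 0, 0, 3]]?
No.

trace(A) = 8 but trace(B) = 6. The trace is a similarity invariant, so A and B are not similar.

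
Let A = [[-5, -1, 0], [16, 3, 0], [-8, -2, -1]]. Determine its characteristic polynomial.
xI - A = [[x + 5, 1, 0], [-16, x - 3, 0], [8, 2, x + 1]].

Expanding det(xI - A) along the first row:
det(xI - A) = + (x + 5)·det([[x - 3, 0], [2, x + 1]]) - (1)·det([[-16, 0], [8, x + 1]]) + (0)·det([[-16, x - 3], [8, 2]]).

Evaluating gives χ_A(x) = x^3 + 3x^2 + 3x + 1 = (x + 1)^3.

χ_A(x) = (x + 1)^3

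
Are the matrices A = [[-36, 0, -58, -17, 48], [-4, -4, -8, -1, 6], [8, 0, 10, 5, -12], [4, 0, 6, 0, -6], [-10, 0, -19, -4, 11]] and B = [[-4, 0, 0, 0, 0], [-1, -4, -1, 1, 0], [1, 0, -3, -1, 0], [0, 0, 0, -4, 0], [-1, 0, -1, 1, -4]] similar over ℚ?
No.

Both have characteristic polynomial (x + 3)(x + 4)^4, but the minimal polynomial of A is (x + 3)(x + 4)^2 while the minimal polynomial of B is (x + 3)(x + 4). The minimal polynomial is a similarity invariant, so A and B are not similar.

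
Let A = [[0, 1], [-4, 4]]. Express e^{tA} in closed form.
A has Jordan form J = [[2, 1], [0, 2]] with A = PJP^{-1}, so e^{tA} = P e^{tJ} P^{-1}.

For a Jordan block J_k(λ), e^{tJ_k(λ)} = e^{λt} · (I + tN + t^2 N^2/2! + ... + t^{k-1} N^{k-1}/(k-1)!) where N is the nilpotent superdiagonal part.

Assembling the blocks and conjugating back gives the entries of e^{tA} as shown above.

e^{tA} = [[(1 - 2*t)*e^{2*t}, t*e^{2*t}], [-4*t*e^{2*t}, (2*t + 1)*e^{2*t}]]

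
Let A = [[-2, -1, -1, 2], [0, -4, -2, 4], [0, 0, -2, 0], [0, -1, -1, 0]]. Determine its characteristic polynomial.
χ_A(x) = (x + 2)^4

xI - A = [[x + 2, 1, 1, -2], [0, x + 4, 2, -4], [0, 0, x + 2, 0], [0, 1, 1, x]].

Expanding det(xI - A) along the first row:
det(xI - A) = + (x + 2)·det([[x + 4, 2, -4], [0, x + 2, 0], [1, 1, x]]) - (1)·det([[0, 2, -4], [0, x + 2, 0], [0, 1, x]]) + (1)·det([[0, x + 4, -4], [0, 0, 0], [0, 1, x]]) - (-2)·det([[0, x + 4, 2], [0, 0, x + 2], [0, 1, 1]]).

Evaluating gives χ_A(x) = x^4 + 8x^3 + 24x^2 + 32x + 16 = (x + 2)^4.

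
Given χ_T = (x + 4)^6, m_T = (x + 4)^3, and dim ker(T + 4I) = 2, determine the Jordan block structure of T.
λ = -4: algebraic multiplicity 6 (exponent in χ_T), largest block size 3 (exponent in m_T), 2 blocks (geometric multiplicity). These force block sizes [3, 3].

Jordan blocks: (-4, 3), (-4, 3)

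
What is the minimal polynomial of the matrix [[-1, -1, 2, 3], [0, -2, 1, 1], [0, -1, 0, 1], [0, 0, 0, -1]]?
The characteristic polynomial factors as (x + 1)^4. The minimal polynomial is ∏(x - λ)^{k_λ} where k_λ is the size of the largest Jordan block at λ.

For λ = -1: rank(A + I) = 2, and the largest Jordan block has size 3 (the smallest k with rank((A + I)^k) = rank((A + I)^(k+1))).

So m_A(x) = (x + 1)^3.

m_A(x) = (x + 1)^3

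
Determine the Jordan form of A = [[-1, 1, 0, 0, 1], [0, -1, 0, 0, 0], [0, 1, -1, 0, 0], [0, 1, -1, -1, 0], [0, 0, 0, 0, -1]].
J = [[-1, 1, 0, 0, 0], [0, -1, 1, 0, 0], [0, 0, -1, 0, 0], [0, 0, 0, -1, 1], [0, 0, 0, 0, -1]]

The characteristic polynomial is det(xI - A) = (x + 1)^5, so the eigenvalues are -1 (algebraic multiplicity 5).

For λ = -1: rank(A + I) = 3, rank((A + I)^2) = 1, rank((A + I)^3) = 0. The eigenspace has dimension 5 - 3 = 2, so there are 2 Jordan blocks; the rank sequence gives block sizes [3, 2].

Assembling the blocks gives the Jordan form J above.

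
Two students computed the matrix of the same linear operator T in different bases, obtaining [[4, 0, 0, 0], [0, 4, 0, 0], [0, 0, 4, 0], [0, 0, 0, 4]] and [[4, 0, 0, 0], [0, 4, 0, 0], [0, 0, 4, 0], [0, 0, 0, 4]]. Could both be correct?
Yes.

Two matrices over a field are similar if and only if they have the same invariant factors.

Both A and B have characteristic polynomial (x - 4)^4 and minimal polynomial x - 4. Computing further, both have invariant factors x - 4, x - 4, x - 4, x - 4. Hence A and B are similar.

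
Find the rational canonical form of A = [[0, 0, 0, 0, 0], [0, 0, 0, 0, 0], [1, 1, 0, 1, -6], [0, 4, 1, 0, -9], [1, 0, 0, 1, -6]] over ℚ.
The invariant factors of A (the non-unit diagonal entries of the Smith normal form of xI - A over ℚ[x]) are x, x^2(x + 2)(x + 4), each dividing the next. The characteristic polynomial is their product, x^3(x + 2)(x + 4).

The rational canonical form is the block-diagonal matrix of companion matrices C(f_i):
R = [[0, 0, 0, 0, 0], [0, 0, 0, 0, 0], [0, 1, 0, 0, 0], [0, 0, 1, 0, -8], [0, 0, 0, 1, -6]].

R = [[0, 0, 0, 0, 0], [0, 0, 0, 0, 0], [0, 1, 0, 0, 0], [0, 0, 1, 0, -8], [0, 0, 0, 1, -6]]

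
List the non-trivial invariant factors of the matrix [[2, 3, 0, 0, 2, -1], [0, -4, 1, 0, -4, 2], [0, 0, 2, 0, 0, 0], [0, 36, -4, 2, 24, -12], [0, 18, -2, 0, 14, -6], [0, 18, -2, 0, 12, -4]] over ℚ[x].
The Jordan structure of A has elementary divisors (x - 2)^3, (x - 2), (x - 2), (x - 2). Arranging the block sizes at each eigenvalue in decreasing order and taking row products gives the invariant factors.

Invariant factors (smallest first, each dividing the next): x - 2, x - 2, x - 2, (x - 2)^3.

Check: the last factor (x - 2)^3 is the minimal polynomial, and the product (x - 2)^6 is the characteristic polynomial.

x - 2, x - 2, x - 2, (x - 2)^3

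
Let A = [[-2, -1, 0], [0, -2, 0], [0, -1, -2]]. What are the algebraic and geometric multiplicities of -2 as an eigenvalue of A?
The characteristic polynomial is (x + 2)^3, so the factor x + 2 appears with exponent 3: the algebraic multiplicity is 3.

rank(A + 2I) = 1, so the eigenspace has dimension 3 - 1 = 2: the geometric multiplicity is 2.

Since 2 < 3, A is not diagonalizable.

algebraic multiplicity 3, geometric multiplicity 2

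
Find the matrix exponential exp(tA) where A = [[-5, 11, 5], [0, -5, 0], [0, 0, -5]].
A has Jordan form J = [[-5, 1, 0], [0, -5, 0], [0, 0, -5]] with A = PJP^{-1}, so e^{tA} = P e^{tJ} P^{-1}.

For a Jordan block J_k(λ), e^{tJ_k(λ)} = e^{λt} · (I + tN + t^2 N^2/2! + ... + t^{k-1} N^{k-1}/(k-1)!) where N is the nilpotent superdiagonal part.

Assembling the blocks and conjugating back gives the entries of e^{tA} as shown above.

e^{tA} = [[e^{-5*t}, 11*t*e^{-5*t}, 5*t*e^{-5*t}], [0, e^{-5*t}, 0], [0, 0, e^{-5*t}]]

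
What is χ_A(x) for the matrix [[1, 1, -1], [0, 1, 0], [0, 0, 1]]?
χ_A(x) = (x - 1)^3

xI - A = [[x - 1, -1, 1], [0, x - 1, 0], [0, 0, x - 1]].

Expanding det(xI - A) along the first row:
det(xI - A) = + (x - 1)·det([[x - 1, 0], [0, x - 1]]) - (-1)·det([[0, 0], [0, x - 1]]) + (1)·det([[0, x - 1], [0, 0]]).

Evaluating gives χ_A(x) = x^3 - 3x^2 + 3x - 1 = (x - 1)^3.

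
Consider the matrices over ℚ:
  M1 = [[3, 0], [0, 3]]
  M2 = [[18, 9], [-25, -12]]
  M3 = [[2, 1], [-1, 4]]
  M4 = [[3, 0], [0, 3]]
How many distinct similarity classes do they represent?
Characteristic polynomials: χ_{M1} = (x - 3)^2, χ_{M2} = (x - 3)^2, χ_{M3} = (x - 3)^2, χ_{M4} = (x - 3)^2.

{M1, M4}: invariant factors x - 3, x - 3.

{M2, M3}: invariant factors (x - 3)^2.

Matrices are similar if and only if their invariant-factor lists agree; the partition into similarity classes is {M1, M4}, {M2, M3}.

2 classes: {M1, M4}, {M2, M3}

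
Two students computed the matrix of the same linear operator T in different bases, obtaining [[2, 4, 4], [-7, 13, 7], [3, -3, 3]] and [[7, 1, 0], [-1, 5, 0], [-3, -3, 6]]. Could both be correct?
Two matrices over a field are similar if and only if they have the same invariant factors.

Both A and B have characteristic polynomial (x - 6)^3 and minimal polynomial (x - 6)^2. Computing further, both have invariant factors x - 6, (x - 6)^2. Hence A and B are similar.

Yes.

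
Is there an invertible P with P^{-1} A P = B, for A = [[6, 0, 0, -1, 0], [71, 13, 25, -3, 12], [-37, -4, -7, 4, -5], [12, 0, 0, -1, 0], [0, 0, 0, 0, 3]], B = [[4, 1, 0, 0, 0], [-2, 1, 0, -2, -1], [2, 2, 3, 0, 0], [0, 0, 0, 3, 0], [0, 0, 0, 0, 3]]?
Both have characteristic polynomial (x - 3)^4(x - 2), but the minimal polynomial of A is (x - 3)^3(x - 2) while the minimal polynomial of B is (x - 3)^2(x - 2). The minimal polynomial is a similarity invariant, so A and B are not similar.

No.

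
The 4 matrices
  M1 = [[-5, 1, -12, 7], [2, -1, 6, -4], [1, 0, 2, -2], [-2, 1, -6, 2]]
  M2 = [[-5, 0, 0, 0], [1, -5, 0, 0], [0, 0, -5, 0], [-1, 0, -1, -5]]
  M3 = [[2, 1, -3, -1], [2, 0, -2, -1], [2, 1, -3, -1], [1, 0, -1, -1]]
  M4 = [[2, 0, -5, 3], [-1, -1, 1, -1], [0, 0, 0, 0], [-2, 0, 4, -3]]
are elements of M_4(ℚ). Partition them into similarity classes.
Characteristic polynomials: χ_{M1} = x^2(x + 1)^2, χ_{M2} = (x + 5)^4, χ_{M3} = x^2(x + 1)^2, χ_{M4} = x^2(x + 1)^2.

{M1, M3, M4}: invariant factors x + 1, x^2(x + 1).

{M2}: invariant factors (x + 5)^2, (x + 5)^2.

Matrices are similar if and only if their invariant-factor lists agree; the partition into similarity classes is {M1, M3, M4}, {M2}.

2 classes: {M1, M3, M4}, {M2}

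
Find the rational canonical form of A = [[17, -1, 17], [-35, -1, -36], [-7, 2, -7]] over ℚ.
The invariant factors of A (the non-unit diagonal entries of the Smith normal form of xI - A over ℚ[x]) are (x - 3)^3, each dividing the next. The characteristic polynomial is their product, (x - 3)^3.

The rational canonical form is the block-diagonal matrix of companion matrices C(f_i):
R = [[0, 0, 27], [1, 0, -27], [0, 1, 9]].

R = [[0, 0, 27], [1, 0, -27], [0, 1, 9]]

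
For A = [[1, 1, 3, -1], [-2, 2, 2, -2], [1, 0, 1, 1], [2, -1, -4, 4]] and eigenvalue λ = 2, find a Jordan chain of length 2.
v_1 = [[0, 1, 0, 0]]^T, v_2 = [[1, 0, 0, -1]]^T

We seek v_1 ∈ ker((A - 2I)^2) \ ker(A - 2I), then set v_{i+1} = (A - 2I) v_i.

One such chain is v_1 = [[0, 1, 0, 0]]^T, v_2 = [[1, 0, 0, -1]]^T. Check: (A - 2I) v_2 = [[0, 0, 0, 0]]^T = 0.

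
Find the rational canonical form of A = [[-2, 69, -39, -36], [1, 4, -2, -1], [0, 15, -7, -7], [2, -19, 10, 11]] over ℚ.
The invariant factors of A (the non-unit diagonal entries of the Smith normal form of xI - A over ℚ[x]) are (x^2 - 3x - 1)^2, each dividing the next. The characteristic polynomial is their product, (x^2 - 3x - 1)^2.

The rational canonical form is the block-diagonal matrix of companion matrices C(f_i):
R = [[0, 0, 0, -1], [1, 0, 0, -6], [0, 1, 0, -7], [0, 0, 1, 6]].

Note the characteristic polynomial does not split into linear factors over ℚ, so A has no Jordan form over ℚ; the rational canonical form exists over any field.

R = [[0, 0, 0, -1], [1, 0, 0, -6], [0, 1, 0, -7], [0, 0, 1, 6]]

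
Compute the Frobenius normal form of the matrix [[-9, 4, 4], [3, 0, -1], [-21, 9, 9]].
The invariant factors of A (the non-unit diagonal entries of the Smith normal form of xI - A over ℚ[x]) are x^3 - 3, each dividing the next. The characteristic polynomial is their product, x^3 - 3.

The rational canonical form is the block-diagonal matrix of companion matrices C(f_i):
R = [[0, 0, 3], [1, 0, 0], [0, 1, 0]].

Note the characteristic polynomial does not split into linear factors over ℚ, so A has no Jordan form over ℚ; the rational canonical form exists over any field.

R = [[0, 0, 3], [1, 0, 0], [0, 1, 0]]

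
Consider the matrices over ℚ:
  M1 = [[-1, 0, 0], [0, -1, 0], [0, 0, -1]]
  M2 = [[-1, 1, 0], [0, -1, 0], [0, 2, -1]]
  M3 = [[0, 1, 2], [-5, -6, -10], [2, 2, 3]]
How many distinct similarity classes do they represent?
2 classes: {M1}, {M2, M3}

Characteristic polynomials: χ_{M1} = (x + 1)^3, χ_{M2} = (x + 1)^3, χ_{M3} = (x + 1)^3.

{M1}: invariant factors x + 1, x + 1, x + 1.

{M2, M3}: invariant factors x + 1, (x + 1)^2.

Matrices are similar if and only if their invariant-factor lists agree; the partition into similarity classes is {M1}, {M2, M3}.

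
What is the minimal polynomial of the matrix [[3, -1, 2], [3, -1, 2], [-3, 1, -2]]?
The characteristic polynomial factors as x^3. The minimal polynomial is ∏(x - λ)^{k_λ} where k_λ is the size of the largest Jordan block at λ.

For λ = 0: rank(A) = 1, and the largest Jordan block has size 2 (the smallest k with rank(A^k) = rank(A^(k+1))).

So m_A(x) = x^2.

m_A(x) = x^2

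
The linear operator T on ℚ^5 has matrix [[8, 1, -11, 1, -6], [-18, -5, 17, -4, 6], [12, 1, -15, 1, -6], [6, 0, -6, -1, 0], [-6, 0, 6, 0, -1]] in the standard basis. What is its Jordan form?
The characteristic polynomial is det(xI - A) = (x + 1)^2(x + 4)^3, so the eigenvalues are -4 (algebraic multiplicity 3), -1 (algebraic multiplicity 2).

For λ = -4: rank(A + 4I) = 3, rank((A + 4I)^2) = 2. The eigenspace has dimension 5 - 3 = 2, so there are 2 Jordan blocks; the rank sequence gives block sizes [2, 1].

For λ = -1: rank(A + I) = 3. The eigenspace has dimension 5 - 3 = 2, so there are 2 Jordan blocks; the rank sequence gives block sizes [1, 1].

Assembling the blocks gives the Jordan form J above.

J = [[-4, 1, 0, 0, 0], [0, -4, 0, 0, 0], [0, 0, -4, 0, 0], [0, 0, 0, -1, 0], [0, 0, 0, 0, -1]]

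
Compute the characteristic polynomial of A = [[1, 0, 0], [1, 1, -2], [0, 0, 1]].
χ_A(x) = (x - 1)^3

xI - A = [[x - 1, 0, 0], [-1, x - 1, 2], [0, 0, x - 1]].

Expanding det(xI - A) along the first row:
det(xI - A) = + (x - 1)·det([[x - 1, 2], [0, x - 1]]) - (0)·det([[-1, 2], [0, x - 1]]) + (0)·det([[-1, x - 1], [0, 0]]).

Evaluating gives χ_A(x) = x^3 - 3x^2 + 3x - 1 = (x - 1)^3.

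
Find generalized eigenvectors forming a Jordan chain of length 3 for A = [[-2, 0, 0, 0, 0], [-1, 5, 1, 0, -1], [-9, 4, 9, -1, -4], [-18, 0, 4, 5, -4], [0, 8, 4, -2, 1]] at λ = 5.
We seek v_1 ∈ ker((A - 5I)^3) \ ker((A - 5I)^2), then set v_{i+1} = (A - 5I) v_i.

One such chain is v_1 = [[0, 2, 8, 9, 8]]^T, v_2 = [[0, 0, -1, 0, -2]]^T, v_3 = [[0, 1, 4, 4, 4]]^T. Check: (A - 5I) v_3 = [[0, 0, 0, 0, 0]]^T = 0.

v_1 = [[0, 2, 8, 9, 8]]^T, v_2 = [[0, 0, -1, 0, -2]]^T, v_3 = [[0, 1, 4, 4, 4]]^T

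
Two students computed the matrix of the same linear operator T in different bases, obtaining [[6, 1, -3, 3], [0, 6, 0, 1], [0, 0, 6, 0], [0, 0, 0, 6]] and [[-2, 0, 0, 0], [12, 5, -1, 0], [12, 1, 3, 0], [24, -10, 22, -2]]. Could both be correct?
No.

trace(A) = 24 but trace(B) = 4. The trace is a similarity invariant, so A and B are not similar.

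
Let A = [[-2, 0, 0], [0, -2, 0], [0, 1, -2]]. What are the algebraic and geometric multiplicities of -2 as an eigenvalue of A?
The characteristic polynomial is (x + 2)^3, so the factor x + 2 appears with exponent 3: the algebraic multiplicity is 3.

rank(A + 2I) = 1, so the eigenspace has dimension 3 - 1 = 2: the geometric multiplicity is 2.

Since 2 < 3, A is not diagonalizable.

algebraic multiplicity 3, geometric multiplicity 2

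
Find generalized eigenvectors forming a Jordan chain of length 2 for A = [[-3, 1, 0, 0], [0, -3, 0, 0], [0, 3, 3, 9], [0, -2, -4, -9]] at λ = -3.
v_1 = [[-1, 1, 4, -3]]^T, v_2 = [[1, 0, 0, 0]]^T

We seek v_1 ∈ ker((A + 3I)^2) \ ker(A + 3I), then set v_{i+1} = (A + 3I) v_i.

One such chain is v_1 = [[-1, 1, 4, -3]]^T, v_2 = [[1, 0, 0, 0]]^T. Check: (A + 3I) v_2 = [[0, 0, 0, 0]]^T = 0.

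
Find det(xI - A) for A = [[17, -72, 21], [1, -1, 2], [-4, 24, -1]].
xI - A = [[x - 17, 72, -21], [-1, x + 1, -2], [4, -24, x + 1]].

Expanding det(xI - A) along the first row:
det(xI - A) = + (x - 17)·det([[x + 1, -2], [-24, x + 1]]) - (72)·det([[-1, -2], [4, x + 1]]) + (-21)·det([[-1, x + 1], [4, -24]]).

Evaluating gives χ_A(x) = x^3 - 15x^2 + 75x - 125 = (x - 5)^3.

χ_A(x) = (x - 5)^3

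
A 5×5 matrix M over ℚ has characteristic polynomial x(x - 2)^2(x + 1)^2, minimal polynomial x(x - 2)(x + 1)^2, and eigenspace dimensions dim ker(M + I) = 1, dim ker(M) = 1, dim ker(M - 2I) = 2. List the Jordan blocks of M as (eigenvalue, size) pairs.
Jordan blocks: (-1, 2), (0, 1), (2, 1), (2, 1)

λ = -1: algebraic multiplicity 2 (exponent in χ_M), largest block size 2 (exponent in m_M), 1 block (geometric multiplicity). This forces block sizes [2].
λ = 0: algebraic multiplicity 1 (exponent in χ_M), largest block size 1 (exponent in m_M), 1 block (geometric multiplicity). This forces block sizes [1].
λ = 2: algebraic multiplicity 2 (exponent in χ_M), largest block size 1 (exponent in m_M), 2 blocks (geometric multiplicity). These force block sizes [1, 1].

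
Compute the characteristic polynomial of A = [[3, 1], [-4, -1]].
χ_A(x) = (x - 1)^2

xI - A = [[x - 3, -1], [4, x + 1]].

Expanding det(xI - A) along the first row:
det(xI - A) = + (x - 3)·det([[x + 1]]) - (-1)·det([[4]]).

Evaluating gives χ_A(x) = x^2 - 2x + 1 = (x - 1)^2.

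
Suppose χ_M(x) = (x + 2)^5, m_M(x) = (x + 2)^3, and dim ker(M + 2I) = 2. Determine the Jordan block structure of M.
λ = -2: algebraic multiplicity 5 (exponent in χ_M), largest block size 3 (exponent in m_M), 2 blocks (geometric multiplicity). These force block sizes [3, 2].

Jordan blocks: (-2, 3), (-2, 2)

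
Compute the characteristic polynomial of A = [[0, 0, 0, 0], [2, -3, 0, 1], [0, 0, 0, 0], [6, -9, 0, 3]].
χ_A(x) = x^4

xI - A = [[x, 0, 0, 0], [-2, x + 3, 0, -1], [0, 0, x, 0], [-6, 9, 0, x - 3]].

Expanding det(xI - A) along the first row:
det(xI - A) = + (x)·det([[x + 3, 0, -1], [0, x, 0], [9, 0, x - 3]]) - (0)·det([[-2, 0, -1], [0, x, 0], [-6, 0, x - 3]]) + (0)·det([[-2, x + 3, -1], [0, 0, 0], [-6, 9, x - 3]]) - (0)·det([[-2, x + 3, 0], [0, 0, x], [-6, 9, 0]]).

Evaluating gives χ_A(x) = x^4.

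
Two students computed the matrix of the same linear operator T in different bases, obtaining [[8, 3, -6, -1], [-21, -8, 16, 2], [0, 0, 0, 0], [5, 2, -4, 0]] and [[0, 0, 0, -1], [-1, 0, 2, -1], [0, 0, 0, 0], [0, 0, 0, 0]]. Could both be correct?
Two matrices over a field are similar if and only if they have the same invariant factors.

Both A and B have characteristic polynomial x^4 and minimal polynomial x^3. Computing further, both have invariant factors x, x^3. Hence A and B are similar.

Yes.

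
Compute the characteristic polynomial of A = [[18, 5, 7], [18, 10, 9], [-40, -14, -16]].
xI - A = [[x - 18, -5, -7], [-18, x - 10, -9], [40, 14, x + 16]].

Expanding det(xI - A) along the first row:
det(xI - A) = + (x - 18)·det([[x - 10, -9], [14, x + 16]]) - (-5)·det([[-18, -9], [40, x + 16]]) + (-7)·det([[-18, x - 10], [40, 14]]).

Evaluating gives χ_A(x) = x^3 - 12x^2 + 48x - 64 = (x - 4)^3.

χ_A(x) = (x - 4)^3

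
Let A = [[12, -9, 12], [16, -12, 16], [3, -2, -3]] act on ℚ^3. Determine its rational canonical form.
R = [[0, 0, 0], [1, 0, 4], [0, 1, -3]]

The invariant factors of A (the non-unit diagonal entries of the Smith normal form of xI - A over ℚ[x]) are x(x - 1)(x + 4), each dividing the next. The characteristic polynomial is their product, x(x - 1)(x + 4).

The rational canonical form is the block-diagonal matrix of companion matrices C(f_i):
R = [[0, 0, 0], [1, 0, 4], [0, 1, -3]].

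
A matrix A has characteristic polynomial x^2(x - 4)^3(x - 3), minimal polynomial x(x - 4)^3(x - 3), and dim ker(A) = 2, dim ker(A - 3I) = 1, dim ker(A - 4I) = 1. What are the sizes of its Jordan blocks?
Jordan blocks: (0, 1), (0, 1), (3, 1), (4, 3)

λ = 0: algebraic multiplicity 2 (exponent in χ_A), largest block size 1 (exponent in m_A), 2 blocks (geometric multiplicity). These force block sizes [1, 1].
λ = 3: algebraic multiplicity 1 (exponent in χ_A), largest block size 1 (exponent in m_A), 1 block (geometric multiplicity). This forces block sizes [1].
λ = 4: algebraic multiplicity 3 (exponent in χ_A), largest block size 3 (exponent in m_A), 1 block (geometric multiplicity). This forces block sizes [3].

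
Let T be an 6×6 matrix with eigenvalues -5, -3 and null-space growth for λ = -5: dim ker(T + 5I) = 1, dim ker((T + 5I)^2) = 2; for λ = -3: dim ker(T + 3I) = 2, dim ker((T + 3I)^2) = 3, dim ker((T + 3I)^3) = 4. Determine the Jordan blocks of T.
λ = -5: successive nullity increments [1, 1] count blocks of size ≥ k; block sizes are [2].
λ = -3: successive nullity increments [2, 1, 1] count blocks of size ≥ k; block sizes are [3, 1].

Jordan blocks: (-5, 2), (-3, 3), (-3, 1)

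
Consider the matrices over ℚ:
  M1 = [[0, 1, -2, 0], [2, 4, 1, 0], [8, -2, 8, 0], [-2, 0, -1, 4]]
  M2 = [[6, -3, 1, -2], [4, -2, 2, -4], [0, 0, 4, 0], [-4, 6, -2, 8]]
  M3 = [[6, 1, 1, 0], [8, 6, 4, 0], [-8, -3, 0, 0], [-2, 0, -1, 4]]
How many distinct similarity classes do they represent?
2 classes: {M1, M3}, {M2}

Characteristic polynomials: χ_{M1} = (x - 4)^4, χ_{M2} = (x - 4)^4, χ_{M3} = (x - 4)^4.

{M1, M3}: invariant factors x - 4, (x - 4)^3.

{M2}: invariant factors x - 4, x - 4, (x - 4)^2.

Matrices are similar if and only if their invariant-factor lists agree; the partition into similarity classes is {M1, M3}, {M2}.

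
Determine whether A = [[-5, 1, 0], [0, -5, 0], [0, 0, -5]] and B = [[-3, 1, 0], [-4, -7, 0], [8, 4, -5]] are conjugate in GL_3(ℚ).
Yes.

Two matrices over a field are similar if and only if they have the same invariant factors.

Both A and B have characteristic polynomial (x + 5)^3 and minimal polynomial (x + 5)^2. Computing further, both have invariant factors x + 5, (x + 5)^2. Hence A and B are similar.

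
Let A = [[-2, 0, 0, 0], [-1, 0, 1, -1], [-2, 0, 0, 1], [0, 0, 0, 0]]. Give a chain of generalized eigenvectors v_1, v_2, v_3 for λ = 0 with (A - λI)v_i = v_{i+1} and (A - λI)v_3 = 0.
We seek v_1 ∈ ker(A^3) \ ker(A^2), then set v_{i+1} = A v_i.

One such chain is v_1 = [[0, 0, 1, 1]]^T, v_2 = [[0, 0, 1, 0]]^T, v_3 = [[0, 1, 0, 0]]^T. Check: A v_3 = [[0, 0, 0, 0]]^T = 0.

v_1 = [[0, 0, 1, 1]]^T, v_2 = [[0, 0, 1, 0]]^T, v_3 = [[0, 1, 0, 0]]^T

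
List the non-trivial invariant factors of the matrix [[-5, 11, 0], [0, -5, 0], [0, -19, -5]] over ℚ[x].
x + 5, (x + 5)^2

The Jordan structure of A has elementary divisors (x + 5)^2, (x + 5). Arranging the block sizes at each eigenvalue in decreasing order and taking row products gives the invariant factors.

Invariant factors (smallest first, each dividing the next): x + 5, (x + 5)^2.

Check: the last factor (x + 5)^2 is the minimal polynomial, and the product (x + 5)^3 is the characteristic polynomial.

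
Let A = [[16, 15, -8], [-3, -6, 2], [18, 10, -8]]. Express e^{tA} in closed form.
e^{tA} = [[(-3*t + 4*e^{5*t} - 3)*e^{-t}, (-5*t + 4*e^{5*t} - 4)*e^{-t}, 2*(t - e^{5*t} + 1)*e^{-t}], [-3*t*e^{-t}, (1 - 5*t)*e^{-t}, 2*t*e^{-t}], [6*(-2*t + e^{5*t} - 1)*e^{-t}, 2*(-10*t + 3*e^{5*t} - 3)*e^{-t}, (8*t - 3*e^{5*t} + 4)*e^{-t}]]

A has Jordan form J = [[-1, 1, 0], [0, -1, 0], [0, 0, 4]] with A = PJP^{-1}, so e^{tA} = P e^{tJ} P^{-1}.

For a Jordan block J_k(λ), e^{tJ_k(λ)} = e^{λt} · (I + tN + t^2 N^2/2! + ... + t^{k-1} N^{k-1}/(k-1)!) where N is the nilpotent superdiagonal part.

Assembling the blocks and conjugating back gives the entries of e^{tA} as shown above.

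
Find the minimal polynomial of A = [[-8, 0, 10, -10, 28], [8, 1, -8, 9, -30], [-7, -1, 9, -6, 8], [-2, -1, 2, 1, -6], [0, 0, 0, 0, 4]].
The characteristic polynomial factors as (x - 4)(x - 2)^3(x + 3). The minimal polynomial is ∏(x - λ)^{k_λ} where k_λ is the size of the largest Jordan block at λ.

For λ = -3: rank(A + 3I) = 4, and the largest Jordan block has size 1 (the smallest k with rank((A + 3I)^k) = rank((A + 3I)^(k+1))).
For λ = 2: rank(A - 2I) = 3, and the largest Jordan block has size 2 (the smallest k with rank((A - 2I)^k) = rank((A - 2I)^(k+1))).
For λ = 4: rank(A - 4I) = 4, and the largest Jordan block has size 1 (the smallest k with rank((A - 4I)^k) = rank((A - 4I)^(k+1))).

So m_A(x) = (x - 4)(x - 2)^2(x + 3).

m_A(x) = (x - 4)(x - 2)^2(x + 3)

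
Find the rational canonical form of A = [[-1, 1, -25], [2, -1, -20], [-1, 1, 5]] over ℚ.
The invariant factors of A (the non-unit diagonal entries of the Smith normal form of xI - A over ℚ[x]) are (x - 5)(x^2 + 2x - 6), each dividing the next. The characteristic polynomial is their product, (x - 5)(x^2 + 2x - 6).

The rational canonical form is the block-diagonal matrix of companion matrices C(f_i):
R = [[0, 0, -30], [1, 0, 16], [0, 1, 3]].

Note the characteristic polynomial does not split into linear factors over ℚ, so A has no Jordan form over ℚ; the rational canonical form exists over any field.

R = [[0, 0, -30], [1, 0, 16], [0, 1, 3]]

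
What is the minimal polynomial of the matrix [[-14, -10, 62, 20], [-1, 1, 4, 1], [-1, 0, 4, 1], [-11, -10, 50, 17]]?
The characteristic polynomial factors as x(x - 6)(x - 1)^2. The minimal polynomial is ∏(x - λ)^{k_λ} where k_λ is the size of the largest Jordan block at λ.

For λ = 0: rank(A) = 3, and the largest Jordan block has size 1 (the smallest k with rank(A^k) = rank(A^(k+1))).
For λ = 1: rank(A - I) = 3, and the largest Jordan block has size 2 (the smallest k with rank((A - I)^k) = rank((A - I)^(k+1))).
For λ = 6: rank(A - 6I) = 3, and the largest Jordan block has size 1 (the smallest k with rank((A - 6I)^k) = rank((A - 6I)^(k+1))).

So m_A(x) = x(x - 6)(x - 1)^2.

m_A(x) = x(x - 6)(x - 1)^2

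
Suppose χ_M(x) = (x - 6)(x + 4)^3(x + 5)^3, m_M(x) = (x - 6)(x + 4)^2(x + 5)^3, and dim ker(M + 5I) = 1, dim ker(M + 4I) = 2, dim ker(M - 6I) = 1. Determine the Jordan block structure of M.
λ = -5: algebraic multiplicity 3 (exponent in χ_M), largest block size 3 (exponent in m_M), 1 block (geometric multiplicity). This forces block sizes [3].
λ = -4: algebraic multiplicity 3 (exponent in χ_M), largest block size 2 (exponent in m_M), 2 blocks (geometric multiplicity). These force block sizes [2, 1].
λ = 6: algebraic multiplicity 1 (exponent in χ_M), largest block size 1 (exponent in m_M), 1 block (geometric multiplicity). This forces block sizes [1].

Jordan blocks: (-5, 3), (-4, 2), (-4, 1), (6, 1)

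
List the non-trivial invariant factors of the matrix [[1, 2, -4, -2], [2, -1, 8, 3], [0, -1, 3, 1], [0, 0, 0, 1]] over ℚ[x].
x - 1, (x - 1)^3

The Jordan structure of A has elementary divisors (x - 1)^3, (x - 1). Arranging the block sizes at each eigenvalue in decreasing order and taking row products gives the invariant factors.

Invariant factors (smallest first, each dividing the next): x - 1, (x - 1)^3.

Check: the last factor (x - 1)^3 is the minimal polynomial, and the product (x - 1)^4 is the characteristic polynomial.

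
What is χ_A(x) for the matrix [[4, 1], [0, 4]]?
xI - A = [[x - 4, -1], [0, x - 4]].

Expanding det(xI - A) along the first row:
det(xI - A) = + (x - 4)·det([[x - 4]]) - (-1)·det([[0]]).

Evaluating gives χ_A(x) = x^2 - 8x + 16 = (x - 4)^2.

χ_A(x) = (x - 4)^2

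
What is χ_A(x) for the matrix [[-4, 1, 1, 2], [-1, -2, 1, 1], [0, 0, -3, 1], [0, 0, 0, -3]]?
χ_A(x) = (x + 3)^4

xI - A = [[x + 4, -1, -1, -2], [1, x + 2, -1, -1], [0, 0, x + 3, -1], [0, 0, 0, x + 3]].

Expanding det(xI - A) along the first row:
det(xI - A) = + (x + 4)·det([[x + 2, -1, -1], [0, x + 3, -1], [0, 0, x + 3]]) - (-1)·det([[1, -1, -1], [0, x + 3, -1], [0, 0, x + 3]]) + (-1)·det([[1, x + 2, -1], [0, 0, -1], [0, 0, x + 3]]) - (-2)·det([[1, x + 2, -1], [0, 0, x + 3], [0, 0, 0]]).

Evaluating gives χ_A(x) = x^4 + 12x^3 + 54x^2 + 108x + 81 = (x + 3)^4.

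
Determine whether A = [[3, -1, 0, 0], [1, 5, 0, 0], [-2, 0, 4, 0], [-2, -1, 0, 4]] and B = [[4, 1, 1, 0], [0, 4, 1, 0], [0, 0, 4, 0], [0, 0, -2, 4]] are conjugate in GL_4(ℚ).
Yes.

Two matrices over a field are similar if and only if they have the same invariant factors.

Both A and B have characteristic polynomial (x - 4)^4 and minimal polynomial (x - 4)^3. Computing further, both have invariant factors x - 4, (x - 4)^3. Hence A and B are similar.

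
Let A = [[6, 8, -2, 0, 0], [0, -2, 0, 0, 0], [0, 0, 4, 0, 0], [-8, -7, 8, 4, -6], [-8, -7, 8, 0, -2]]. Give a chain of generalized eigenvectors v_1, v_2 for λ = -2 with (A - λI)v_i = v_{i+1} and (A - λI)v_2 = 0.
We seek v_1 ∈ ker((A + 2I)^2) \ ker(A + 2I), then set v_{i+1} = (A + 2I) v_i.

One such chain is v_1 = [[-1, 1, 0, 1, 1]]^T, v_2 = [[0, 0, 0, 1, 1]]^T. Check: (A + 2I) v_2 = [[0, 0, 0, 0, 0]]^T = 0.

v_1 = [[-1, 1, 0, 1, 1]]^T, v_2 = [[0, 0, 0, 1, 1]]^T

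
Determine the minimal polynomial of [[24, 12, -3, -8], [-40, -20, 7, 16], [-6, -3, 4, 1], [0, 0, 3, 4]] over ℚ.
m_A(x) = x(x - 4)^3

The characteristic polynomial factors as x(x - 4)^3. The minimal polynomial is ∏(x - λ)^{k_λ} where k_λ is the size of the largest Jordan block at λ.

For λ = 0: rank(A) = 3, and the largest Jordan block has size 1 (the smallest k with rank(A^k) = rank(A^(k+1))).
For λ = 4: rank(A - 4I) = 3, and the largest Jordan block has size 3 (the smallest k with rank((A - 4I)^k) = rank((A - 4I)^(k+1))).

So m_A(x) = x(x - 4)^3.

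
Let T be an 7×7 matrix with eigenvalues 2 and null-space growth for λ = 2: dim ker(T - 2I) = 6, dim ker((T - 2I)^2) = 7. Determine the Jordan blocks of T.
λ = 2: successive nullity increments [6, 1] count blocks of size ≥ k; block sizes are [2, 1, 1, 1, 1, 1].

Jordan blocks: (2, 2), (2, 1), (2, 1), (2, 1), (2, 1), (2, 1)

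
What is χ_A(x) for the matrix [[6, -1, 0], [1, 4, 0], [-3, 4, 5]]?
χ_A(x) = (x - 5)^3

xI - A = [[x - 6, 1, 0], [-1, x - 4, 0], [3, -4, x - 5]].

Expanding det(xI - A) along the first row:
det(xI - A) = + (x - 6)·det([[x - 4, 0], [-4, x - 5]]) - (1)·det([[-1, 0], [3, x - 5]]) + (0)·det([[-1, x - 4], [3, -4]]).

Evaluating gives χ_A(x) = x^3 - 15x^2 + 75x - 125 = (x - 5)^3.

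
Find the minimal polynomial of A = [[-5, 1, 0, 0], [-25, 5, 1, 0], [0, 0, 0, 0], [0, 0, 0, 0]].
m_A(x) = x^3

The characteristic polynomial factors as x^4. The minimal polynomial is ∏(x - λ)^{k_λ} where k_λ is the size of the largest Jordan block at λ.

For λ = 0: rank(A) = 2, and the largest Jordan block has size 3 (the smallest k with rank(A^k) = rank(A^(k+1))).

So m_A(x) = x^3.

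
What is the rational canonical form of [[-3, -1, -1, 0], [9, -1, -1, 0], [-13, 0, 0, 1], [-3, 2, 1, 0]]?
The invariant factors of A (the non-unit diagonal entries of the Smith normal form of xI - A over ℚ[x]) are (x + 4)(x^3 - 2x + 3), each dividing the next. The characteristic polynomial is their product, (x + 4)(x^3 - 2x + 3).

The rational canonical form is the block-diagonal matrix of companion matrices C(f_i):
R = [[0, 0, 0, -12], [1, 0, 0, 5], [0, 1, 0, 2], [0, 0, 1, -4]].

Note the characteristic polynomial does not split into linear factors over ℚ, so A has no Jordan form over ℚ; the rational canonical form exists over any field.

R = [[0, 0, 0, -12], [1, 0, 0, 5], [0, 1, 0, 2], [0, 0, 1, -4]]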